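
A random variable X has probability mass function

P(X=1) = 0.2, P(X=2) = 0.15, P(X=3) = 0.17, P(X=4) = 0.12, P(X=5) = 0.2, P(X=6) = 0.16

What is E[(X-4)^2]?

3.41

E[(X-4)^2] = Σ (x-4)^2·P(X=x)
 = 9·0.2 + 4·0.15 + 1·0.17 + 0·0.12 + 1·0.2 + 4·0.16
 = 1.8 + 0.6 + 0.17 + 0 + 0.2 + 0.64
 = 3.41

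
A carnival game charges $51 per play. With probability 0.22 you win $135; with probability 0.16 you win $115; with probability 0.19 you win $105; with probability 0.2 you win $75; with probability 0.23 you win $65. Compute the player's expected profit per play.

E[payout] = 135·0.22 + 115·0.16 + 105·0.19 + 75·0.2 + 65·0.23
 = 29.7 + 18.4 + 19.95 + 15 + 14.95
 = 98
Net = 98 - 51 = 47

47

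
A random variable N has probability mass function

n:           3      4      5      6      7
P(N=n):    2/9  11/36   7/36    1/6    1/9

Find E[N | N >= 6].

P(N >= 6) = 1/6 + 1/9 = 5/18.
E[N | N >= 6] = [6·1/6 + 7·1/9] / (5/18)
 = 16/9 / (5/18)
 = 32/5

6.4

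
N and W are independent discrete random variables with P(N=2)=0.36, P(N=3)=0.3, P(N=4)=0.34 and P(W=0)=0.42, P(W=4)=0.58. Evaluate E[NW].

6.9136

E[NW] = Σ_n Σ_w nw · P(N=n)P(W=w)
 = 0·0.1512 + 8·0.2088 + 0·0.126 + 12·0.174 + 0·0.1428 + 16·0.1972
 = 0 + 1.6704 + 0 + 2.088 + 0 + 3.1552
 = 6.9136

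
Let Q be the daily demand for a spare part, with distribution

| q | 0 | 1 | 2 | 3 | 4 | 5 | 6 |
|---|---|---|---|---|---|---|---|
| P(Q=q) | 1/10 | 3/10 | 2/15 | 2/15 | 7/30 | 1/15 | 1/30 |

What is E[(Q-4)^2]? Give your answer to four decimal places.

E[(Q-4)^2] = Σ (q-4)^2·P(Q=q)
 = 16·1/10 + 9·3/10 + 4·2/15 + 1·2/15 + 0·7/30 + 1·1/15 + 4·1/30
 = 8/5 + 27/10 + 8/15 + 2/15 + 0 + 1/15 + 2/15
 = 31/6

5.1667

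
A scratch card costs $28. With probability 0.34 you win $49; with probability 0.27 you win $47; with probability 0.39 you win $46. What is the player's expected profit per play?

19.29

E[payout] = 49·0.34 + 47·0.27 + 46·0.39
 = 16.66 + 12.69 + 17.94
 = 47.29
Net = 47.29 - 28 = 19.29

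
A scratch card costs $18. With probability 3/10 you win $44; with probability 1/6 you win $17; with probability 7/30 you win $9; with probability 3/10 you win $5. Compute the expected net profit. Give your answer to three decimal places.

1.633

E[payout] = 44·3/10 + 17·1/6 + 9·7/30 + 5·3/10
 = 66/5 + 17/6 + 21/10 + 3/2
 = 589/30
Net = 589/30 - 18 = 49/30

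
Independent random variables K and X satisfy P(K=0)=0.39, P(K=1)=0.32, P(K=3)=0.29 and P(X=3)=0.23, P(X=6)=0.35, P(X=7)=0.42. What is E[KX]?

6.8187

E[KX] = Σ_k Σ_x kx · P(K=k)P(X=x)
 = 0·0.0897 + 0·0.1365 + 0·0.1638 + 3·0.0736 + 6·0.112 + 7·0.1344 + 9·0.0667 + 18·0.1015 + 21·0.1218
 = 0 + 0 + 0 + 0.2208 + 0.672 + 0.9408 + 0.6003 + 1.827 + 2.5578
 = 6.8187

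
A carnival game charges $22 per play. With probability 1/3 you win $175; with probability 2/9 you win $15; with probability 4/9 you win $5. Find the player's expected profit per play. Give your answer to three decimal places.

41.889

E[payout] = 175·1/3 + 15·2/9 + 5·4/9
 = 175/3 + 10/3 + 20/9
 = 575/9
Net = 575/9 - 22 = 377/9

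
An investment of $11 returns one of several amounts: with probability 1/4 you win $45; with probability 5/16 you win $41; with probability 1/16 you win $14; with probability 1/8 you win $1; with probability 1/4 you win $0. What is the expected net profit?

14.0625

E[payout] = 45·1/4 + 41·5/16 + 14·1/16 + 1·1/8 + 0·1/4
 = 45/4 + 205/16 + 7/8 + 1/8 + 0
 = 401/16
Net = 401/16 - 11 = 225/16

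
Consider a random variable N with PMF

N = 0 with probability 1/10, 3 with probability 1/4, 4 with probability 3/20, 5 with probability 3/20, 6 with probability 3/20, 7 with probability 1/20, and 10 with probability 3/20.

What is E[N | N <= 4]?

P(N <= 4) = 1/10 + 1/4 + 3/20 = 1/2.
E[N | N <= 4] = [0·1/10 + 3·1/4 + 4·3/20] / (1/2)
 = 27/20 / (1/2)
 = 27/10

2.7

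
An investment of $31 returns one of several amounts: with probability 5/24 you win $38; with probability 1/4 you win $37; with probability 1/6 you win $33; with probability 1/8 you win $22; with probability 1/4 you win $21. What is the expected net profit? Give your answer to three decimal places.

-0.333

E[payout] = 38·5/24 + 37·1/4 + 33·1/6 + 22·1/8 + 21·1/4
 = 95/12 + 37/4 + 11/2 + 11/4 + 21/4
 = 92/3
Net = 92/3 - 31 = -1/3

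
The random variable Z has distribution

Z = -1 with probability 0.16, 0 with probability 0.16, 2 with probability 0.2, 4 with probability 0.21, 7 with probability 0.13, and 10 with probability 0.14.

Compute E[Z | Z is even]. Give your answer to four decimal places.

P(Z is even) = 0.16 + 0.2 + 0.21 + 0.14 = 0.71.
E[Z | Z is even] = [0·0.16 + 2·0.2 + 4·0.21 + 10·0.14] / 0.71
 = 2.64 / 0.71
 = 264/71

3.7183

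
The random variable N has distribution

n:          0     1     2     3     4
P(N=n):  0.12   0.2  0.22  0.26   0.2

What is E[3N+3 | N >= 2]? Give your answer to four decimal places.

11.9118

P(N >= 2) = 0.22 + 0.26 + 0.2 = 0.68.
E[3N+3 | N >= 2] = [9·0.22 + 12·0.26 + 15·0.2] / 0.68
 = 8.1 / 0.68
 = 405/34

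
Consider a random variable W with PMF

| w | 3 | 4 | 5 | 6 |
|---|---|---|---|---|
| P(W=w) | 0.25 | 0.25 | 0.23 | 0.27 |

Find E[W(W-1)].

17.2

E[W(W-1)] = Σ w(w-1)·P(W=w)
 = 6·0.25 + 12·0.25 + 20·0.23 + 30·0.27
 = 1.5 + 3 + 4.6 + 8.1
 = 17.2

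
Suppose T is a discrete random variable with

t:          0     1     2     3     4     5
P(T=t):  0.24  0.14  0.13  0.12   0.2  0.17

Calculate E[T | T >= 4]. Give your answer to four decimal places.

4.4595

P(T >= 4) = 0.2 + 0.17 = 0.37.
E[T | T >= 4] = [4·0.2 + 5·0.17] / 0.37
 = 1.65 / 0.37
 = 165/37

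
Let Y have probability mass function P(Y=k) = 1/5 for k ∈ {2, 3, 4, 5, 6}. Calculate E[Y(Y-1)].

E[Y(Y-1)] = Σ y(y-1)·P(Y=y)
 = 2·1/5 + 6·1/5 + 12·1/5 + 20·1/5 + 30·1/5
 = 2/5 + 6/5 + 12/5 + 4 + 6
 = 14

14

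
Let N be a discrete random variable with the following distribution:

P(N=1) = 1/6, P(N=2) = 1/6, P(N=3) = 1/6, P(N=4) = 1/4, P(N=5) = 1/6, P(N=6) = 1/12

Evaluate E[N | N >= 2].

P(N >= 2) = 1/6 + 1/6 + 1/4 + 1/6 + 1/12 = 5/6.
E[N | N >= 2] = [2·1/6 + 3·1/6 + 4·1/4 + 5·1/6 + 6·1/12] / (5/6)
 = 19/6 / (5/6)
 = 19/5

3.8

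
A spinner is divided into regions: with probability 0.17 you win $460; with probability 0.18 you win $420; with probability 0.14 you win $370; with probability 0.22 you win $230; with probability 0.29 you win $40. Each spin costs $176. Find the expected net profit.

91.8

E[payout] = 460·0.17 + 420·0.18 + 370·0.14 + 230·0.22 + 40·0.29
 = 78.2 + 75.6 + 51.8 + 50.6 + 11.6
 = 267.8
Net = 267.8 - 176 = 91.8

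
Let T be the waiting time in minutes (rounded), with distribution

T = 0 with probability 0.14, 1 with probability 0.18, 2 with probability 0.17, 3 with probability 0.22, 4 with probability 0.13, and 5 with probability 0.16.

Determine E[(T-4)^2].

E[(T-4)^2] = Σ (t-4)^2·P(T=t)
 = 16·0.14 + 9·0.18 + 4·0.17 + 1·0.22 + 0·0.13 + 1·0.16
 = 2.24 + 1.62 + 0.68 + 0.22 + 0 + 0.16
 = 4.92

4.92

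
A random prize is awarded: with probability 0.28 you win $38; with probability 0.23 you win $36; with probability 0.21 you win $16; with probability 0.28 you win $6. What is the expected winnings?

23.96

E[payout] = 38·0.28 + 36·0.23 + 16·0.21 + 6·0.28
 = 10.64 + 8.28 + 3.36 + 1.68
 = 23.96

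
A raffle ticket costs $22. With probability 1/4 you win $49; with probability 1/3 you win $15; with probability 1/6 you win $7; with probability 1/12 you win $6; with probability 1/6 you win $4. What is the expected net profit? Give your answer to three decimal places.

-2.417

E[payout] = 49·1/4 + 15·1/3 + 7·1/6 + 6·1/12 + 4·1/6
 = 49/4 + 5 + 7/6 + 1/2 + 2/3
 = 235/12
Net = 235/12 - 22 = -29/12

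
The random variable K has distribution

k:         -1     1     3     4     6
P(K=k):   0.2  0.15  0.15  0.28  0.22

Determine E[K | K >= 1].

3.8

P(K >= 1) = 0.15 + 0.15 + 0.28 + 0.22 = 0.8.
E[K | K >= 1] = [1·0.15 + 3·0.15 + 4·0.28 + 6·0.22] / 0.8
 = 3.04 / 0.8
 = 19/5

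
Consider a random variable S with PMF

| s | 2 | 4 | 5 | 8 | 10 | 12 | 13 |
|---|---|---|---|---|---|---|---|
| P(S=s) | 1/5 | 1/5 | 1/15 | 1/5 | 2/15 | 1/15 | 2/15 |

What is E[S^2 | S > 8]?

136.4

P(S > 8) = 2/15 + 1/15 + 2/15 = 1/3.
E[S^2 | S > 8] = [100·2/15 + 144·1/15 + 169·2/15] / (1/3)
 = 682/15 / (1/3)
 = 682/5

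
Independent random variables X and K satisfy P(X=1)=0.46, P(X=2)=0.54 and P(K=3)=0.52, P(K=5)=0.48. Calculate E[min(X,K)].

1.54

E[min(X,K)] = Σ_x Σ_k min(x,k) · P(X=x)P(K=k)
 = 1·0.2392 + 1·0.2208 + 2·0.2808 + 2·0.2592
 = 0.2392 + 0.2208 + 0.5616 + 0.5184
 = 1.54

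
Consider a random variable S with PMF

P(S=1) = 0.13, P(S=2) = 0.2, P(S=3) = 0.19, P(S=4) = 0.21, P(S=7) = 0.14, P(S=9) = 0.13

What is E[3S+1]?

13.27

E[3S+1] = Σ (3s+1)·P(S=s)
 = 4·0.13 + 7·0.2 + 10·0.19 + 13·0.21 + 22·0.14 + 28·0.13
 = 0.52 + 1.4 + 1.9 + 2.73 + 3.08 + 3.64
 = 13.27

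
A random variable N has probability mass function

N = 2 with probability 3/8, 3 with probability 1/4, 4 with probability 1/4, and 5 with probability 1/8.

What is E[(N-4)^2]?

1.875

E[(N-4)^2] = Σ (n-4)^2·P(N=n)
 = 4·3/8 + 1·1/4 + 0·1/4 + 1·1/8
 = 3/2 + 1/4 + 0 + 1/8
 = 15/8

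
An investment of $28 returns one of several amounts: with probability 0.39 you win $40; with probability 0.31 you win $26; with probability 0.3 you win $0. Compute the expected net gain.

E[payout] = 40·0.39 + 26·0.31 + 0·0.3
 = 15.6 + 8.06 + 0
 = 23.66
Net = 23.66 - 28 = -4.34

-4.34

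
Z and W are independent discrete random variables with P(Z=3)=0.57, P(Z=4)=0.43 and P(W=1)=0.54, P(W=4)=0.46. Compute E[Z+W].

5.81

E[Z+W] = Σ_z Σ_w (z+w) · P(Z=z)P(W=w)
 = 4·0.3078 + 7·0.2622 + 5·0.2322 + 8·0.1978
 = 1.2312 + 1.8354 + 1.161 + 1.5824
 = 5.81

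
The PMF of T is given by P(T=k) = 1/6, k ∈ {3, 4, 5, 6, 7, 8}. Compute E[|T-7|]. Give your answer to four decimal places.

E[|T-7|] = Σ |t-7|·P(T=t)
 = 4·1/6 + 3·1/6 + 2·1/6 + 1·1/6 + 0·1/6 + 1·1/6
 = 2/3 + 1/2 + 1/3 + 1/6 + 0 + 1/6
 = 11/6

1.8333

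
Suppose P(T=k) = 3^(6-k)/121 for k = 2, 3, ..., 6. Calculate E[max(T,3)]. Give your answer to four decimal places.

E[max(T,3)] = Σ max(t,3)·P(T=t)
 = 3·81/121 + 3·27/121 + 4·9/121 + 5·3/121 + 6·1/121
 = 243/121 + 81/121 + 36/121 + 15/121 + 6/121
 = 381/121

3.1488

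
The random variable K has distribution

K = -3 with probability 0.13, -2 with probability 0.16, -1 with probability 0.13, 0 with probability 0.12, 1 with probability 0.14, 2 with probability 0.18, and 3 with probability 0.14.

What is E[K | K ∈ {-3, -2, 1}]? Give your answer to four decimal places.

-1.3256

P(K ∈ {-3, -2, 1}) = 0.13 + 0.16 + 0.14 = 0.43.
E[K | K ∈ {-3, -2, 1}] = [(-3)·0.13 + (-2)·0.16 + 1·0.14] / 0.43
 = -0.57 / 0.43
 = -57/43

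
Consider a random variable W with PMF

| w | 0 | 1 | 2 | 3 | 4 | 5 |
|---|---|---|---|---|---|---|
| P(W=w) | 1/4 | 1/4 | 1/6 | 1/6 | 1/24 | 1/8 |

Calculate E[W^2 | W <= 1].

P(W <= 1) = 1/4 + 1/4 = 1/2.
E[W^2 | W <= 1] = [0·1/4 + 1·1/4] / (1/2)
 = 1/4 / (1/2)
 = 1/2

0.5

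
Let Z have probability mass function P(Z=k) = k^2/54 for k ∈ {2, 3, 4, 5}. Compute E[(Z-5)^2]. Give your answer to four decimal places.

1.6296

E[(Z-5)^2] = Σ (z-5)^2·P(Z=z)
 = 9·2/27 + 4·1/6 + 1·8/27 + 0·25/54
 = 2/3 + 2/3 + 8/27 + 0
 = 44/27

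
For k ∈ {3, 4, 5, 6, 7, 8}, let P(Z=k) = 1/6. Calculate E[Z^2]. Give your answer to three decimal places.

E[Z^2] = Σ z^2·P(Z=z)
 = 9·1/6 + 16·1/6 + 25·1/6 + 36·1/6 + 49·1/6 + 64·1/6
 = 3/2 + 8/3 + 25/6 + 6 + 49/6 + 32/3
 = 199/6

33.167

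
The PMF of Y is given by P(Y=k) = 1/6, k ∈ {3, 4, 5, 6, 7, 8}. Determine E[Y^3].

E[Y^3] = Σ y^3·P(Y=y)
 = 27·1/6 + 64·1/6 + 125·1/6 + 216·1/6 + 343·1/6 + 512·1/6
 = 9/2 + 32/3 + 125/6 + 36 + 343/6 + 256/3
 = 429/2

214.5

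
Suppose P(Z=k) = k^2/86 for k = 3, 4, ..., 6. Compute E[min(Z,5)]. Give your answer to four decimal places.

4.6047

E[min(Z,5)] = Σ min(z,5)·P(Z=z)
 = 3·9/86 + 4·8/43 + 5·25/86 + 5·18/43
 = 27/86 + 32/43 + 125/86 + 90/43
 = 198/43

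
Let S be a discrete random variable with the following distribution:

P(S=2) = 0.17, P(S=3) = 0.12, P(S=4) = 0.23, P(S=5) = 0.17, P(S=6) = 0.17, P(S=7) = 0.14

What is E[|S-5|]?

1.43

E[|S-5|] = Σ |s-5|·P(S=s)
 = 3·0.17 + 2·0.12 + 1·0.23 + 0·0.17 + 1·0.17 + 2·0.14
 = 0.51 + 0.24 + 0.23 + 0 + 0.17 + 0.28
 = 1.43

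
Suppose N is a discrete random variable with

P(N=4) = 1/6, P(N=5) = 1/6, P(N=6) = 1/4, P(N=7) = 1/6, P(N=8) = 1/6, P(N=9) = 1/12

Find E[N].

E[N] = Σ n·P(N=n)
 = 4·1/6 + 5·1/6 + 6·1/4 + 7·1/6 + 8·1/6 + 9·1/12
 = 2/3 + 5/6 + 3/2 + 7/6 + 4/3 + 3/4
 = 25/4

6.25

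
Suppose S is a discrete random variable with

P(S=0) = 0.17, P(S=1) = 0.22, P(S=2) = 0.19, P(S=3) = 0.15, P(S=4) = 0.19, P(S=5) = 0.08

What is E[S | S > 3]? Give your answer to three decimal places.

4.296

P(S > 3) = 0.19 + 0.08 = 0.27.
E[S | S > 3] = [4·0.19 + 5·0.08] / 0.27
 = 1.16 / 0.27
 = 116/27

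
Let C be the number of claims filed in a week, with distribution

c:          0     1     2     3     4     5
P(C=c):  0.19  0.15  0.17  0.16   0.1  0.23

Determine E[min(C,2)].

E[min(C,2)] = Σ min(c,2)·P(C=c)
 = 0·0.19 + 1·0.15 + 2·0.17 + 2·0.16 + 2·0.1 + 2·0.23
 = 0 + 0.15 + 0.34 + 0.32 + 0.2 + 0.46
 = 1.47

1.47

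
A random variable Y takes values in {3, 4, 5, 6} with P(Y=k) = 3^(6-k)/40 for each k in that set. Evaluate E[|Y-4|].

E[|Y-4|] = Σ |y-4|·P(Y=y)
 = 1·27/40 + 0·9/40 + 1·3/40 + 2·1/40
 = 27/40 + 0 + 3/40 + 1/20
 = 4/5

0.8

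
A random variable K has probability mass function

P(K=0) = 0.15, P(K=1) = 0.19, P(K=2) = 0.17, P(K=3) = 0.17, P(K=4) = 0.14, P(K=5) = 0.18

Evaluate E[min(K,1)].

0.85

E[min(K,1)] = Σ min(k,1)·P(K=k)
 = 0·0.15 + 1·0.19 + 1·0.17 + 1·0.17 + 1·0.14 + 1·0.18
 = 0 + 0.19 + 0.17 + 0.17 + 0.14 + 0.18
 = 0.85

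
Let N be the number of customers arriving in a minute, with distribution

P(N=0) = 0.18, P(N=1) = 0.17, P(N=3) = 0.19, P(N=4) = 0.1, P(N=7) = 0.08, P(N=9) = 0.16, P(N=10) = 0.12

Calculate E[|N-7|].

E[|N-7|] = Σ |n-7|·P(N=n)
 = 7·0.18 + 6·0.17 + 4·0.19 + 3·0.1 + 0·0.08 + 2·0.16 + 3·0.12
 = 1.26 + 1.02 + 0.76 + 0.3 + 0 + 0.32 + 0.36
 = 4.02

4.02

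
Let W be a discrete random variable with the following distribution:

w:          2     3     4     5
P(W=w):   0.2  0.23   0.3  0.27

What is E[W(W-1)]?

10.78

E[W(W-1)] = Σ w(w-1)·P(W=w)
 = 2·0.2 + 6·0.23 + 12·0.3 + 20·0.27
 = 0.4 + 1.38 + 3.6 + 5.4
 = 10.78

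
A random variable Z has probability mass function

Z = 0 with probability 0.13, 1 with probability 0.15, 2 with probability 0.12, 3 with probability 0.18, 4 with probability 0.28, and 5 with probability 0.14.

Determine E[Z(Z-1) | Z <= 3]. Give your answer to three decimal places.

2.276

P(Z <= 3) = 0.13 + 0.15 + 0.12 + 0.18 = 0.58.
E[Z(Z-1) | Z <= 3] = [0·0.13 + 0·0.15 + 2·0.12 + 6·0.18] / 0.58
 = 1.32 / 0.58
 = 66/29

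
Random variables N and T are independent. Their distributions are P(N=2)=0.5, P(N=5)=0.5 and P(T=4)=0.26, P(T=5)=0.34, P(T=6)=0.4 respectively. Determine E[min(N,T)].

E[min(N,T)] = Σ_n Σ_t min(n,t) · P(N=n)P(T=t)
 = 2·0.13 + 2·0.17 + 2·0.2 + 4·0.13 + 5·0.17 + 5·0.2
 = 0.26 + 0.34 + 0.4 + 0.52 + 0.85 + 1
 = 3.37

3.37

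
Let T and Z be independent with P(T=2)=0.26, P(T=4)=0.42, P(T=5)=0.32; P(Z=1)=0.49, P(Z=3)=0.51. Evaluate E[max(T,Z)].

3.9326

E[max(T,Z)] = Σ_t Σ_z max(t,z) · P(T=t)P(Z=z)
 = 2·0.1274 + 3·0.1326 + 4·0.2058 + 4·0.2142 + 5·0.1568 + 5·0.1632
 = 0.2548 + 0.3978 + 0.8232 + 0.8568 + 0.784 + 0.816
 = 3.9326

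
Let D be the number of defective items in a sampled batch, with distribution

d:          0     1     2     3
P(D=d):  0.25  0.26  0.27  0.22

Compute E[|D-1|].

E[|D-1|] = Σ |d-1|·P(D=d)
 = 1·0.25 + 0·0.26 + 1·0.27 + 2·0.22
 = 0.25 + 0 + 0.27 + 0.44
 = 0.96

0.96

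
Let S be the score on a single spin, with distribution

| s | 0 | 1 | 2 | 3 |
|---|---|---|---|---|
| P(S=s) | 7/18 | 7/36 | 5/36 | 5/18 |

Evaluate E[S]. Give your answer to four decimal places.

1.3056

E[S] = Σ s·P(S=s)
 = 0·7/18 + 1·7/36 + 2·5/36 + 3·5/18
 = 0 + 7/36 + 5/18 + 5/6
 = 47/36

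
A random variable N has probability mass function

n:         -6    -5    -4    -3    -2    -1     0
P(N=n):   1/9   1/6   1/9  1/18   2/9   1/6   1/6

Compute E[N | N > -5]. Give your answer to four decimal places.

P(N > -5) = 1/9 + 1/18 + 2/9 + 1/6 + 1/6 = 13/18.
E[N | N > -5] = [(-4)·1/9 + (-3)·1/18 + (-2)·2/9 + (-1)·1/6 + 0·1/6] / (13/18)
 = -11/9 / (13/18)
 = -22/13

-1.6923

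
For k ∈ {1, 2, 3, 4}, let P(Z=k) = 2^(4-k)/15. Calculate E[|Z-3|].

1.4

E[|Z-3|] = Σ |z-3|·P(Z=z)
 = 2·8/15 + 1·4/15 + 0·2/15 + 1·1/15
 = 16/15 + 4/15 + 0 + 1/15
 = 7/5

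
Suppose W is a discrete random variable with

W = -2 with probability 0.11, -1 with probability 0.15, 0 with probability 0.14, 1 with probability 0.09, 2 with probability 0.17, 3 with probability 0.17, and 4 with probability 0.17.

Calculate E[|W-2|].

1.77

E[|W-2|] = Σ |w-2|·P(W=w)
 = 4·0.11 + 3·0.15 + 2·0.14 + 1·0.09 + 0·0.17 + 1·0.17 + 2·0.17
 = 0.44 + 0.45 + 0.28 + 0.09 + 0 + 0.17 + 0.34
 = 1.77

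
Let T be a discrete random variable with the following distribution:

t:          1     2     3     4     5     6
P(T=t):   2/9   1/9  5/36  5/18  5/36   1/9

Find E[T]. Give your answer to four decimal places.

E[T] = Σ t·P(T=t)
 = 1·2/9 + 2·1/9 + 3·5/36 + 4·5/18 + 5·5/36 + 6·1/9
 = 2/9 + 2/9 + 5/12 + 10/9 + 25/36 + 2/3
 = 10/3

3.3333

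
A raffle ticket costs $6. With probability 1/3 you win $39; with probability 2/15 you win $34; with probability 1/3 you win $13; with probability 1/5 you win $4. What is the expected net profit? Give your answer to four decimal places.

E[payout] = 39·1/3 + 34·2/15 + 13·1/3 + 4·1/5
 = 13 + 68/15 + 13/3 + 4/5
 = 68/3
Net = 68/3 - 6 = 50/3

16.6667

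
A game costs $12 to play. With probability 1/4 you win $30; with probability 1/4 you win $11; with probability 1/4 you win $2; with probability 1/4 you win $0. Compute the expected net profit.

E[payout] = 30·1/4 + 11·1/4 + 2·1/4 + 0·1/4
 = 15/2 + 11/4 + 1/2 + 0
 = 43/4
Net = 43/4 - 12 = -5/4

-1.25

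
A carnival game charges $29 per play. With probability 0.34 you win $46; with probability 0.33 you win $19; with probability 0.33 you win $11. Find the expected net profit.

E[payout] = 46·0.34 + 19·0.33 + 11·0.33
 = 15.64 + 6.27 + 3.63
 = 25.54
Net = 25.54 - 29 = -3.46

-3.46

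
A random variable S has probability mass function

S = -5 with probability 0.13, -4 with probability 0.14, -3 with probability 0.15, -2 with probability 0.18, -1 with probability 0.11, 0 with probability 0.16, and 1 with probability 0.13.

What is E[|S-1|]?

E[|S-1|] = Σ |s-1|·P(S=s)
 = 6·0.13 + 5·0.14 + 4·0.15 + 3·0.18 + 2·0.11 + 1·0.16 + 0·0.13
 = 0.78 + 0.7 + 0.6 + 0.54 + 0.22 + 0.16 + 0
 = 3

3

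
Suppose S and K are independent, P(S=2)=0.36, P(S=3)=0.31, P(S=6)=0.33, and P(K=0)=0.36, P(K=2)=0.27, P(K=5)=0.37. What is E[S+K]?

6.02

E[S+K] = Σ_s Σ_k (s+k) · P(S=s)P(K=k)
 = 2·0.1296 + 4·0.0972 + 7·0.1332 + 3·0.1116 + 5·0.0837 + 8·0.1147 + 6·0.1188 + 8·0.0891 + 11·0.1221
 = 0.2592 + 0.3888 + 0.9324 + 0.3348 + 0.4185 + 0.9176 + 0.7128 + 0.7128 + 1.3431
 = 6.02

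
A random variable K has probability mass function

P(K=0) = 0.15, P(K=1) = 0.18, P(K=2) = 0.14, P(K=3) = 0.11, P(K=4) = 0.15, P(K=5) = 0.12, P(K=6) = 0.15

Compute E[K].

2.89

E[K] = Σ k·P(K=k)
 = 0·0.15 + 1·0.18 + 2·0.14 + 3·0.11 + 4·0.15 + 5·0.12 + 6·0.15
 = 0 + 0.18 + 0.28 + 0.33 + 0.6 + 0.6 + 0.9
 = 2.89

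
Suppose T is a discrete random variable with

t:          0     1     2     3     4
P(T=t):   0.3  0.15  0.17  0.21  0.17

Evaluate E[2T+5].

E[2T+5] = Σ (2t+5)·P(T=t)
 = 5·0.3 + 7·0.15 + 9·0.17 + 11·0.21 + 13·0.17
 = 1.5 + 1.05 + 1.53 + 2.31 + 2.21
 = 8.6

8.6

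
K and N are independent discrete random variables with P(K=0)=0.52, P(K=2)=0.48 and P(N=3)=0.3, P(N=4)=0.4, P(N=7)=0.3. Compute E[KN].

E[KN] = Σ_k Σ_n kn · P(K=k)P(N=n)
 = 0·0.156 + 0·0.208 + 0·0.156 + 6·0.144 + 8·0.192 + 14·0.144
 = 0 + 0 + 0 + 0.864 + 1.536 + 2.016
 = 4.416

4.416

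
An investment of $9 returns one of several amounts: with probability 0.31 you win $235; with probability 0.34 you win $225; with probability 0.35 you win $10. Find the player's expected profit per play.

143.85

E[payout] = 235·0.31 + 225·0.34 + 10·0.35
 = 72.85 + 76.5 + 3.5
 = 152.85
Net = 152.85 - 9 = 143.85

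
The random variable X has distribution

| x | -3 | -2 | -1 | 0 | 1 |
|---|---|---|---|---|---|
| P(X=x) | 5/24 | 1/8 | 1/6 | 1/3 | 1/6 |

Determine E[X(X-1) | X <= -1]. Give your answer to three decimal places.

7.167

P(X <= -1) = 5/24 + 1/8 + 1/6 = 1/2.
E[X(X-1) | X <= -1] = [12·5/24 + 6·1/8 + 2·1/6] / (1/2)
 = 43/12 / (1/2)
 = 43/6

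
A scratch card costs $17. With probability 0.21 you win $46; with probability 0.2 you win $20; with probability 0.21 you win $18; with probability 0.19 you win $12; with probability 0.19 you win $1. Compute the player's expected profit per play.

2.91

E[payout] = 46·0.21 + 20·0.2 + 18·0.21 + 12·0.19 + 1·0.19
 = 9.66 + 4 + 3.78 + 2.28 + 0.19
 = 19.91
Net = 19.91 - 17 = 2.91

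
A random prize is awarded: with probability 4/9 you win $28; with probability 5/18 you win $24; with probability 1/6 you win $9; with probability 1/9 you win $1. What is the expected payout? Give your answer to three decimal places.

20.722

E[payout] = 28·4/9 + 24·5/18 + 9·1/6 + 1·1/9
 = 112/9 + 20/3 + 3/2 + 1/9
 = 373/18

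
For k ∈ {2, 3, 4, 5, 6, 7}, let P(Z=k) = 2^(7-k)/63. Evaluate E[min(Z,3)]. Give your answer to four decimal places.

2.4921

E[min(Z,3)] = Σ min(z,3)·P(Z=z)
 = 2·32/63 + 3·16/63 + 3·8/63 + 3·4/63 + 3·2/63 + 3·1/63
 = 64/63 + 16/21 + 8/21 + 4/21 + 2/21 + 1/21
 = 157/63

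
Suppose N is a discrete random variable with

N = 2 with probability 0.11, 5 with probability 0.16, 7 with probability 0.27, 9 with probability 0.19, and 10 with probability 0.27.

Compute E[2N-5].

9.64

E[2N-5] = Σ (2n-5)·P(N=n)
 = (-1)·0.11 + 5·0.16 + 9·0.27 + 13·0.19 + 15·0.27
 = (-0.11) + 0.8 + 2.43 + 2.47 + 4.05
 = 9.64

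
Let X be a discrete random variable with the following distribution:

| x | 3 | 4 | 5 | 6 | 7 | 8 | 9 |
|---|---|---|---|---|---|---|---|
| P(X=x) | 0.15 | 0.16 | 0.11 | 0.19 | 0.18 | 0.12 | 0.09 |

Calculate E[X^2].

E[X^2] = Σ x^2·P(X=x)
 = 9·0.15 + 16·0.16 + 25·0.11 + 36·0.19 + 49·0.18 + 64·0.12 + 81·0.09
 = 1.35 + 2.56 + 2.75 + 6.84 + 8.82 + 7.68 + 7.29
 = 37.29

37.29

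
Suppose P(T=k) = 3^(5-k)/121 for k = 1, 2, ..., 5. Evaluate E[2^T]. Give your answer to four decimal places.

3.4876

E[2^T] = Σ 2^t·P(T=t)
 = 2·81/121 + 4·27/121 + 8·9/121 + 16·3/121 + 32·1/121
 = 162/121 + 108/121 + 72/121 + 48/121 + 32/121
 = 422/121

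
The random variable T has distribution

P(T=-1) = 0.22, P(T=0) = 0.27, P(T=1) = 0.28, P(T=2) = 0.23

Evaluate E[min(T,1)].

0.29

E[min(T,1)] = Σ min(t,1)·P(T=t)
 = (-1)·0.22 + 0·0.27 + 1·0.28 + 1·0.23
 = (-0.22) + 0 + 0.28 + 0.23
 = 0.29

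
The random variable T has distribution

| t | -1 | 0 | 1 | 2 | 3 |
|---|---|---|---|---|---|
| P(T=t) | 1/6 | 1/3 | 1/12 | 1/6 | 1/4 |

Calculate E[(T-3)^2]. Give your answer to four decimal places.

E[(T-3)^2] = Σ (t-3)^2·P(T=t)
 = 16·1/6 + 9·1/3 + 4·1/12 + 1·1/6 + 0·1/4
 = 8/3 + 3 + 1/3 + 1/6 + 0
 = 37/6

6.1667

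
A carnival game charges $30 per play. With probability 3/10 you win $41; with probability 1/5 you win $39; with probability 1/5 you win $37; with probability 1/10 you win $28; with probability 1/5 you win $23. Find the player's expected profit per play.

4.9

E[payout] = 41·3/10 + 39·1/5 + 37·1/5 + 28·1/10 + 23·1/5
 = 123/10 + 39/5 + 37/5 + 14/5 + 23/5
 = 349/10
Net = 349/10 - 30 = 49/10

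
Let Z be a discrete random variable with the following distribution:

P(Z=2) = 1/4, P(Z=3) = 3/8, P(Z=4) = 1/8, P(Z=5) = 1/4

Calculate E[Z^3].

E[Z^3] = Σ z^3·P(Z=z)
 = 8·1/4 + 27·3/8 + 64·1/8 + 125·1/4
 = 2 + 81/8 + 8 + 125/4
 = 411/8

51.375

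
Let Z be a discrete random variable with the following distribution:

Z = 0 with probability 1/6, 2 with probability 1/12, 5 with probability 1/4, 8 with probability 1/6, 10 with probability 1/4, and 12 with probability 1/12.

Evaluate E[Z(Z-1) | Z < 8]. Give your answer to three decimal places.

10.333

P(Z < 8) = 1/6 + 1/12 + 1/4 = 1/2.
E[Z(Z-1) | Z < 8] = [0·1/6 + 2·1/12 + 20·1/4] / (1/2)
 = 31/6 / (1/2)
 = 31/3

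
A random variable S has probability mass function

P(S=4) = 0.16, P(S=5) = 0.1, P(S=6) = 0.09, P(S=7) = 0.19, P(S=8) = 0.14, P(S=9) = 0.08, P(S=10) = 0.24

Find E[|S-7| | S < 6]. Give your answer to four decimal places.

P(S < 6) = 0.16 + 0.1 = 0.26.
E[|S-7| | S < 6] = [3·0.16 + 2·0.1] / 0.26
 = 0.68 / 0.26
 = 34/13

2.6154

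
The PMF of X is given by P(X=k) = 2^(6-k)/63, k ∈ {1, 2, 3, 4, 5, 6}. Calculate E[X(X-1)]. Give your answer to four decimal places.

3.1429

E[X(X-1)] = Σ x(x-1)·P(X=x)
 = 0·32/63 + 2·16/63 + 6·8/63 + 12·4/63 + 20·2/63 + 30·1/63
 = 0 + 32/63 + 16/21 + 16/21 + 40/63 + 10/21
 = 22/7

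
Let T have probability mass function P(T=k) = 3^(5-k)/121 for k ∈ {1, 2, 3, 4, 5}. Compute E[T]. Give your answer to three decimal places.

1.479

E[T] = Σ t·P(T=t)
 = 1·81/121 + 2·27/121 + 3·9/121 + 4·3/121 + 5·1/121
 = 81/121 + 54/121 + 27/121 + 12/121 + 5/121
 = 179/121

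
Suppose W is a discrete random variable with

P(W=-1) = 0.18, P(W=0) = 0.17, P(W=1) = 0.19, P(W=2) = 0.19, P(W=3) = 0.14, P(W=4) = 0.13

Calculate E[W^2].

E[W^2] = Σ w^2·P(W=w)
 = 1·0.18 + 0·0.17 + 1·0.19 + 4·0.19 + 9·0.14 + 16·0.13
 = 0.18 + 0 + 0.19 + 0.76 + 1.26 + 2.08
 = 4.47

4.47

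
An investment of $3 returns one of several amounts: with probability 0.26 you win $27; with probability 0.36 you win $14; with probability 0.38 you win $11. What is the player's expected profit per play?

13.24

E[payout] = 27·0.26 + 14·0.36 + 11·0.38
 = 7.02 + 5.04 + 4.18
 = 16.24
Net = 16.24 - 3 = 13.24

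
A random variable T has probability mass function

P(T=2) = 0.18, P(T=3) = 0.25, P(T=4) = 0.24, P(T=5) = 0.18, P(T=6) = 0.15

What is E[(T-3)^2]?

E[(T-3)^2] = Σ (t-3)^2·P(T=t)
 = 1·0.18 + 0·0.25 + 1·0.24 + 4·0.18 + 9·0.15
 = 0.18 + 0 + 0.24 + 0.72 + 1.35
 = 2.49

2.49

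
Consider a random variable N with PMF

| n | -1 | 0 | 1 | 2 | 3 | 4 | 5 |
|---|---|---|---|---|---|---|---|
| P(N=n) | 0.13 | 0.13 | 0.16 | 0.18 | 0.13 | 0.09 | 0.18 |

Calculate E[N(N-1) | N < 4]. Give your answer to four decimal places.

P(N < 4) = 0.13 + 0.13 + 0.16 + 0.18 + 0.13 = 0.73.
E[N(N-1) | N < 4] = [2·0.13 + 0·0.13 + 0·0.16 + 2·0.18 + 6·0.13] / 0.73
 = 1.4 / 0.73
 = 140/73

1.9178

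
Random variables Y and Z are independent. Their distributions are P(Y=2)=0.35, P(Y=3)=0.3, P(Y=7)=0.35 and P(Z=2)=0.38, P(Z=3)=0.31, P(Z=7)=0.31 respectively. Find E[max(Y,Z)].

5.073

E[max(Y,Z)] = Σ_y Σ_z max(y,z) · P(Y=y)P(Z=z)
 = 2·0.133 + 3·0.1085 + 7·0.1085 + 3·0.114 + 3·0.093 + 7·0.093 + 7·0.133 + 7·0.1085 + 7·0.1085
 = 0.266 + 0.3255 + 0.7595 + 0.342 + 0.279 + 0.651 + 0.931 + 0.7595 + 0.7595
 = 5.073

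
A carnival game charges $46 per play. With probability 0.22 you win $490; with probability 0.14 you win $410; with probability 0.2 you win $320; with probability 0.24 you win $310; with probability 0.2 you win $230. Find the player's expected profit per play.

E[payout] = 490·0.22 + 410·0.14 + 320·0.2 + 310·0.24 + 230·0.2
 = 107.8 + 57.4 + 64 + 74.4 + 46
 = 349.6
Net = 349.6 - 46 = 303.6

303.6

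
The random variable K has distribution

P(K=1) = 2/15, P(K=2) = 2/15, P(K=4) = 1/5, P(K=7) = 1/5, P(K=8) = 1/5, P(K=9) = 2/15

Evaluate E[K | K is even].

5

P(K is even) = 2/15 + 1/5 + 1/5 = 8/15.
E[K | K is even] = [2·2/15 + 4·1/5 + 8·1/5] / (8/15)
 = 8/3 / (8/15)
 = 5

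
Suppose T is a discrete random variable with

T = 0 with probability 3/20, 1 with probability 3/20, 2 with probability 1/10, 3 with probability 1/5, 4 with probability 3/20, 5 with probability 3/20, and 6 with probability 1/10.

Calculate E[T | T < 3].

P(T < 3) = 3/20 + 3/20 + 1/10 = 2/5.
E[T | T < 3] = [0·3/20 + 1·3/20 + 2·1/10] / (2/5)
 = 7/20 / (2/5)
 = 7/8

0.875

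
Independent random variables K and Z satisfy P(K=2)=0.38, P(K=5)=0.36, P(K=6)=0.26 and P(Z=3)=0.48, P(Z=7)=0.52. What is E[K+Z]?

9.2

E[K+Z] = Σ_k Σ_z (k+z) · P(K=k)P(Z=z)
 = 5·0.1824 + 9·0.1976 + 8·0.1728 + 12·0.1872 + 9·0.1248 + 13·0.1352
 = 0.912 + 1.7784 + 1.3824 + 2.2464 + 1.1232 + 1.7576
 = 9.2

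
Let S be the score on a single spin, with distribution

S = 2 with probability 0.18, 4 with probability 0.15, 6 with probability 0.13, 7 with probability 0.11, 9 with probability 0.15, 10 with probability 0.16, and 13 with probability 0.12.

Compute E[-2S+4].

E[-2S+4] = Σ (-2s+4)·P(S=s)
 = 0·0.18 + (-4)·0.15 + (-8)·0.13 + (-10)·0.11 + (-14)·0.15 + (-16)·0.16 + (-22)·0.12
 = 0 + (-0.6) + (-1.04) + (-1.1) + (-2.1) + (-2.56) + (-2.64)
 = -10.04

-10.04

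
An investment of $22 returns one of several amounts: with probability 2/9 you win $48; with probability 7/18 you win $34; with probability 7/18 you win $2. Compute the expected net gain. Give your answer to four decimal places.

2.6667

E[payout] = 48·2/9 + 34·7/18 + 2·7/18
 = 32/3 + 119/9 + 7/9
 = 74/3
Net = 74/3 - 22 = 8/3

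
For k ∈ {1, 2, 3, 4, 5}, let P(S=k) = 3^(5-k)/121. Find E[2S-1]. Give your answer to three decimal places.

E[2S-1] = Σ (2s-1)·P(S=s)
 = 1·81/121 + 3·27/121 + 5·9/121 + 7·3/121 + 9·1/121
 = 81/121 + 81/121 + 45/121 + 21/121 + 9/121
 = 237/121

1.959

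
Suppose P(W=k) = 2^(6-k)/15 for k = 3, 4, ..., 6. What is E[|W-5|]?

E[|W-5|] = Σ |w-5|·P(W=w)
 = 2·8/15 + 1·4/15 + 0·2/15 + 1·1/15
 = 16/15 + 4/15 + 0 + 1/15
 = 7/5

1.4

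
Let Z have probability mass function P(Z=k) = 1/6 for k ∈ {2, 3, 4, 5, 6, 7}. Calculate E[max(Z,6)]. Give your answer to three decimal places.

6.167

E[max(Z,6)] = Σ max(z,6)·P(Z=z)
 = 6·1/6 + 6·1/6 + 6·1/6 + 6·1/6 + 6·1/6 + 7·1/6
 = 1 + 1 + 1 + 1 + 1 + 7/6
 = 37/6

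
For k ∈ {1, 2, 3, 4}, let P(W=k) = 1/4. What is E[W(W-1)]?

E[W(W-1)] = Σ w(w-1)·P(W=w)
 = 0·1/4 + 2·1/4 + 6·1/4 + 12·1/4
 = 0 + 1/2 + 3/2 + 3
 = 5

5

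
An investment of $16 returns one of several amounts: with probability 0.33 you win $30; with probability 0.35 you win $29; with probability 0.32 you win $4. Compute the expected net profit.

5.33

E[payout] = 30·0.33 + 29·0.35 + 4·0.32
 = 9.9 + 10.15 + 1.28
 = 21.33
Net = 21.33 - 16 = 5.33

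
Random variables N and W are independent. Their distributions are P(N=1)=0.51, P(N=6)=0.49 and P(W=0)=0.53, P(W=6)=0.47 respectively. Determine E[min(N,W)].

E[min(N,W)] = Σ_n Σ_w min(n,w) · P(N=n)P(W=w)
 = 0·0.2703 + 1·0.2397 + 0·0.2597 + 6·0.2303
 = 0 + 0.2397 + 0 + 1.3818
 = 1.6215

1.6215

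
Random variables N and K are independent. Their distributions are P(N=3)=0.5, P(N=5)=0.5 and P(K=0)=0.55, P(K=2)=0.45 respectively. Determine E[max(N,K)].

4

E[max(N,K)] = Σ_n Σ_k max(n,k) · P(N=n)P(K=k)
 = 3·0.275 + 3·0.225 + 5·0.275 + 5·0.225
 = 0.825 + 0.675 + 1.375 + 1.125
 = 4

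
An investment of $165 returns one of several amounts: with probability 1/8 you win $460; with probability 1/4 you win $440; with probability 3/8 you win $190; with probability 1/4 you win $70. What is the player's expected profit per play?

91.25

E[payout] = 460·1/8 + 440·1/4 + 190·3/8 + 70·1/4
 = 115/2 + 110 + 285/4 + 35/2
 = 1025/4
Net = 1025/4 - 165 = 365/4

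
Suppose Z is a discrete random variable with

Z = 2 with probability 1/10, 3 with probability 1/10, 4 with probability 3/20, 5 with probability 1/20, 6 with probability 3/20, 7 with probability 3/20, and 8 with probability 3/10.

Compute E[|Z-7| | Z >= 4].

1.25

P(Z >= 4) = 3/20 + 1/20 + 3/20 + 3/20 + 3/10 = 4/5.
E[|Z-7| | Z >= 4] = [3·3/20 + 2·1/20 + 1·3/20 + 0·3/20 + 1·3/10] / (4/5)
 = 1 / (4/5)
 = 5/4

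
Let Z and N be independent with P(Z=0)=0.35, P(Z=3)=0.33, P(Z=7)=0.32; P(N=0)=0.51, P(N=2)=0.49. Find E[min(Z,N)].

0.637

E[min(Z,N)] = Σ_z Σ_n min(z,n) · P(Z=z)P(N=n)
 = 0·0.1785 + 0·0.1715 + 0·0.1683 + 2·0.1617 + 0·0.1632 + 2·0.1568
 = 0 + 0 + 0 + 0.3234 + 0 + 0.3136
 = 0.637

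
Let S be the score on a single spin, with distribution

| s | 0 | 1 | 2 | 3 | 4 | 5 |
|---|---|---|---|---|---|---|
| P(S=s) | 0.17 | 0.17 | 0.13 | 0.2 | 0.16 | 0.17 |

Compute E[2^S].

10.63

E[2^S] = Σ 2^s·P(S=s)
 = 1·0.17 + 2·0.17 + 4·0.13 + 8·0.2 + 16·0.16 + 32·0.17
 = 0.17 + 0.34 + 0.52 + 1.6 + 2.56 + 5.44
 = 10.63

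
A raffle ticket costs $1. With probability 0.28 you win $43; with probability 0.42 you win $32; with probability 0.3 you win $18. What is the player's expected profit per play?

E[payout] = 43·0.28 + 32·0.42 + 18·0.3
 = 12.04 + 13.44 + 5.4
 = 30.88
Net = 30.88 - 1 = 29.88

29.88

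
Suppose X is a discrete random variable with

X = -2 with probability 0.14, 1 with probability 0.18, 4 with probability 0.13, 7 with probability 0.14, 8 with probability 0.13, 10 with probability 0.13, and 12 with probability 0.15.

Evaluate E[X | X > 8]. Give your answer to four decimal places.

P(X > 8) = 0.13 + 0.15 = 0.28.
E[X | X > 8] = [10·0.13 + 12·0.15] / 0.28
 = 3.1 / 0.28
 = 155/14

11.0714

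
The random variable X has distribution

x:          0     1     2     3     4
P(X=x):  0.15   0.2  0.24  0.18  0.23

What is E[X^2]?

E[X^2] = Σ x^2·P(X=x)
 = 0·0.15 + 1·0.2 + 4·0.24 + 9·0.18 + 16·0.23
 = 0 + 0.2 + 0.96 + 1.62 + 3.68
 = 6.46

6.46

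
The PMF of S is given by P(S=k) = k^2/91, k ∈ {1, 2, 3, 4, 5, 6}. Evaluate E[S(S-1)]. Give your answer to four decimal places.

20.1538

E[S(S-1)] = Σ s(s-1)·P(S=s)
 = 0·1/91 + 2·4/91 + 6·9/91 + 12·16/91 + 20·25/91 + 30·36/91
 = 0 + 8/91 + 54/91 + 192/91 + 500/91 + 1080/91
 = 262/13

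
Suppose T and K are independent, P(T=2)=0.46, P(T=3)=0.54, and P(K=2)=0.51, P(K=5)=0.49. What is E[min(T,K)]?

2.2646

E[min(T,K)] = Σ_t Σ_k min(t,k) · P(T=t)P(K=k)
 = 2·0.2346 + 2·0.2254 + 2·0.2754 + 3·0.2646
 = 0.4692 + 0.4508 + 0.5508 + 0.7938
 = 2.2646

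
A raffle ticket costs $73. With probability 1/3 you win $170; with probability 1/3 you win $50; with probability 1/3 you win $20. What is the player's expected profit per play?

7

E[payout] = 170·1/3 + 50·1/3 + 20·1/3
 = 170/3 + 50/3 + 20/3
 = 80
Net = 80 - 73 = 7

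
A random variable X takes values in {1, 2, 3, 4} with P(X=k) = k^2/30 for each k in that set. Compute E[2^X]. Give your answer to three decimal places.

11.533

E[2^X] = Σ 2^x·P(X=x)
 = 2·1/30 + 4·2/15 + 8·3/10 + 16·8/15
 = 1/15 + 8/15 + 12/5 + 128/15
 = 173/15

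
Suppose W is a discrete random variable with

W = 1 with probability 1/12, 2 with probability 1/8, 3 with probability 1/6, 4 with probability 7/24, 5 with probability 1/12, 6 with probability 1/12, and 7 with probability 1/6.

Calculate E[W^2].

E[W^2] = Σ w^2·P(W=w)
 = 1·1/12 + 4·1/8 + 9·1/6 + 16·7/24 + 25·1/12 + 36·1/12 + 49·1/6
 = 1/12 + 1/2 + 3/2 + 14/3 + 25/12 + 3 + 49/6
 = 20

20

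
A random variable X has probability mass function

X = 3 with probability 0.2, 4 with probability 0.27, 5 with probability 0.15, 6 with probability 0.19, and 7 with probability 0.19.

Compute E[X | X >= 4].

5.375

P(X >= 4) = 0.27 + 0.15 + 0.19 + 0.19 = 0.8.
E[X | X >= 4] = [4·0.27 + 5·0.15 + 6·0.19 + 7·0.19] / 0.8
 = 4.3 / 0.8
 = 43/8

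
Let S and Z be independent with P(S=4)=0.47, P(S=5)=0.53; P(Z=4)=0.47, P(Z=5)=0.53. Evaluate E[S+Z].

E[S+Z] = Σ_s Σ_z (s+z) · P(S=s)P(Z=z)
 = 8·0.2209 + 9·0.2491 + 9·0.2491 + 10·0.2809
 = 1.7672 + 2.2419 + 2.2419 + 2.809
 = 9.06

9.06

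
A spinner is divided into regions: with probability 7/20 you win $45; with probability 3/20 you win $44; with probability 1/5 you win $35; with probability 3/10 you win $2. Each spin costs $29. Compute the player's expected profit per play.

E[payout] = 45·7/20 + 44·3/20 + 35·1/5 + 2·3/10
 = 63/4 + 33/5 + 7 + 3/5
 = 599/20
Net = 599/20 - 29 = 19/20

0.95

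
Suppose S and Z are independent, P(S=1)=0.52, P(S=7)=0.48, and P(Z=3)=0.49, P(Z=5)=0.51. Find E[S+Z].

7.9

E[S+Z] = Σ_s Σ_z (s+z) · P(S=s)P(Z=z)
 = 4·0.2548 + 6·0.2652 + 10·0.2352 + 12·0.2448
 = 1.0192 + 1.5912 + 2.352 + 2.9376
 = 7.9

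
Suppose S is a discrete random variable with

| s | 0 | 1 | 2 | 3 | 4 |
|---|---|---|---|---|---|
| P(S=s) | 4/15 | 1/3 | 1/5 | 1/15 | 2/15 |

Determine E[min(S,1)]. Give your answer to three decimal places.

0.733

E[min(S,1)] = Σ min(s,1)·P(S=s)
 = 0·4/15 + 1·1/3 + 1·1/5 + 1·1/15 + 1·2/15
 = 0 + 1/3 + 1/5 + 1/15 + 2/15
 = 11/15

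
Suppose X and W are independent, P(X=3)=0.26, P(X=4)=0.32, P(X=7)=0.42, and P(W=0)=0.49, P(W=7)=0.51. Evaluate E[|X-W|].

3.47

E[|X-W|] = Σ_x Σ_w |x-w| · P(X=x)P(W=w)
 = 3·0.1274 + 4·0.1326 + 4·0.1568 + 3·0.1632 + 7·0.2058 + 0·0.2142
 = 0.3822 + 0.5304 + 0.6272 + 0.4896 + 1.4406 + 0
 = 3.47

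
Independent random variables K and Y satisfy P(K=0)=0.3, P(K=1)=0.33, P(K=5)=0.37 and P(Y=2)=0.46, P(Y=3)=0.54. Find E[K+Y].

4.72

E[K+Y] = Σ_k Σ_y (k+y) · P(K=k)P(Y=y)
 = 2·0.138 + 3·0.162 + 3·0.1518 + 4·0.1782 + 7·0.1702 + 8·0.1998
 = 0.276 + 0.486 + 0.4554 + 0.7128 + 1.1914 + 1.5984
 = 4.72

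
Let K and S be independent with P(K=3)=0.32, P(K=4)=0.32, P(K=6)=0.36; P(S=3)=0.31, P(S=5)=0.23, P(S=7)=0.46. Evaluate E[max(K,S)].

5.8168

E[max(K,S)] = Σ_k Σ_s max(k,s) · P(K=k)P(S=s)
 = 3·0.0992 + 5·0.0736 + 7·0.1472 + 4·0.0992 + 5·0.0736 + 7·0.1472 + 6·0.1116 + 6·0.0828 + 7·0.1656
 = 0.2976 + 0.368 + 1.0304 + 0.3968 + 0.368 + 1.0304 + 0.6696 + 0.4968 + 1.1592
 = 5.8168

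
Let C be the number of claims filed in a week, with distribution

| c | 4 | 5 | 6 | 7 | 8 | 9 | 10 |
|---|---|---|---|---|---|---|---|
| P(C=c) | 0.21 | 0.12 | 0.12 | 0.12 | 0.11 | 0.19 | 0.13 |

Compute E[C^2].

E[C^2] = Σ c^2·P(C=c)
 = 16·0.21 + 25·0.12 + 36·0.12 + 49·0.12 + 64·0.11 + 81·0.19 + 100·0.13
 = 3.36 + 3 + 4.32 + 5.88 + 7.04 + 15.39 + 13
 = 51.99

51.99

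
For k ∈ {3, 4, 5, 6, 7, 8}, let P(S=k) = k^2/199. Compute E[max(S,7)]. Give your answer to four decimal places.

7.3216

E[max(S,7)] = Σ max(s,7)·P(S=s)
 = 7·9/199 + 7·16/199 + 7·25/199 + 7·36/199 + 7·49/199 + 8·64/199
 = 63/199 + 112/199 + 175/199 + 252/199 + 343/199 + 512/199
 = 1457/199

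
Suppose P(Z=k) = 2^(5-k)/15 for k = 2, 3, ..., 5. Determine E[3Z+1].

E[3Z+1] = Σ (3z+1)·P(Z=z)
 = 7·8/15 + 10·4/15 + 13·2/15 + 16·1/15
 = 56/15 + 8/3 + 26/15 + 16/15
 = 46/5

9.2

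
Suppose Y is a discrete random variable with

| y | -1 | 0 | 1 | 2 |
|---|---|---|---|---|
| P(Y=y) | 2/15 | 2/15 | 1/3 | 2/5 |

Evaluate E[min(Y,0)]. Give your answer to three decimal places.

E[min(Y,0)] = Σ min(y,0)·P(Y=y)
 = (-1)·2/15 + 0·2/15 + 0·1/3 + 0·2/5
 = (-2/15) + 0 + 0 + 0
 = -2/15

-0.133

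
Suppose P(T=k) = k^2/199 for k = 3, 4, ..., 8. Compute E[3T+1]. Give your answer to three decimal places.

E[3T+1] = Σ (3t+1)·P(T=t)
 = 10·9/199 + 13·16/199 + 16·25/199 + 19·36/199 + 22·49/199 + 25·64/199
 = 90/199 + 208/199 + 400/199 + 684/199 + 1078/199 + 1600/199
 = 4060/199

20.402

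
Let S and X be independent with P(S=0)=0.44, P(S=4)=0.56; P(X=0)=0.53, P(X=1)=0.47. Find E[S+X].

E[S+X] = Σ_s Σ_x (s+x) · P(S=s)P(X=x)
 = 0·0.2332 + 1·0.2068 + 4·0.2968 + 5·0.2632
 = 0 + 0.2068 + 1.1872 + 1.316
 = 2.71

2.71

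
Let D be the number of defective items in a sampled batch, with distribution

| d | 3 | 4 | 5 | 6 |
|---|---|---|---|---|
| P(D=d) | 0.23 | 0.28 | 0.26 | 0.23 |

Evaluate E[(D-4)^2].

1.41

E[(D-4)^2] = Σ (d-4)^2·P(D=d)
 = 1·0.23 + 0·0.28 + 1·0.26 + 4·0.23
 = 0.23 + 0 + 0.26 + 0.92
 = 1.41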